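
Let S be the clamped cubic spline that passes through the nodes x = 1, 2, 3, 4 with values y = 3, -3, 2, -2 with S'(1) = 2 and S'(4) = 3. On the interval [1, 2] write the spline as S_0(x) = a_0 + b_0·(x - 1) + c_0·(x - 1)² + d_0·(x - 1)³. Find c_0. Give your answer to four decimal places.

Let m_i = S''(x_i). Step sizes h_i = 1, 1, 1; slopes of the chords Δ_i = (y_(i+1) - y_i)/h_i = -6, 5, -4.
  1·m_0 + 4·m_1 + 1·m_2 = 6(Δ_1 - Δ_0) = 66
  1·m_1 + 4·m_2 + 1·m_3 = 6(Δ_2 - Δ_1) = -54
Clamped end conditions give two more equations: 2h_0·m_0 + h_0·m_1 = 6(Δ_0 - S'(1)) = -48 and h_2·m_2 + 2h_2·m_3 = 6(S'(4) - Δ_2) = 42.
Hence m_0 = -124/3, m_1 = 104/3, m_2 = -94/3, m_3 = 110/3.
On [1, 2], with S_0(x) = a_0 + b_0·(x - 1) + c_0·(x - 1)² + d_0·(x - 1)³: c_0 = m_0/2 = -62/3, d_0 = (m_1 - m_0)/(6h_0) = 38/3, b_0 = Δ_0 - h_0(2m_0 + m_1)/6 = 2.

-20.6667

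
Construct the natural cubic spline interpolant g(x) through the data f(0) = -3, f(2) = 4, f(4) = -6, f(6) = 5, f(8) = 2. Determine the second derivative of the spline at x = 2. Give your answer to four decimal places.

-9.4554

Let M_i = g''(x_i). Step sizes h_i = 2, 2, 2, 2; slopes of the chords Δ_i = (y_(i+1) - y_i)/h_i = 7/2, -5, 11/2, -3/2.
  2·M_0 + 8·M_1 + 2·M_2 = 6(Δ_1 - Δ_0) = -51
  2·M_1 + 8·M_2 + 2·M_3 = 6(Δ_2 - Δ_1) = 63
  2·M_2 + 8·M_3 + 2·M_4 = 6(Δ_3 - Δ_2) = -42
Natural end conditions: M_0 = M_4 = 0.
Hence M_0 = 0, M_1 = -1059/112, M_2 = 345/28, M_3 = -933/112, M_4 = 0.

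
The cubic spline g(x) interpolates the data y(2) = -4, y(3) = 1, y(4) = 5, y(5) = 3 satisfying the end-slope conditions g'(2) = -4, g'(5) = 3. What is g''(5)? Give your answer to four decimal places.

Put M_i = g'' at the i-th knot. Here h = (1, 1, 1) and Δ = (5, 4, -2), so the interior equations h_(i-1)·M_(i-1) + 2(h_(i-1)+h_i)·M_i + h_i·M_(i+1) = 6(Δ_i − Δ_(i-1)) read
  1·M_0 + 4·M_1 + 1·M_2 = 6(Δ_1 - Δ_0) = -6
  1·M_1 + 4·M_2 + 1·M_3 = 6(Δ_2 - Δ_1) = -36
Clamped end conditions give two more equations: 2h_0·M_0 + h_0·M_1 = 6(Δ_0 - g'(2)) = 54 and h_2·M_2 + 2h_2·M_3 = 6(g'(5) - Δ_2) = 30.
Hence M_0 = 448/15, M_1 = -86/15, M_2 = -194/15, M_3 = 322/15.

21.4667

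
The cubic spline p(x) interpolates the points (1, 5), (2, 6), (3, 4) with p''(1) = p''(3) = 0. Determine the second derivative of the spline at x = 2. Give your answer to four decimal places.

Let m_i = p''(x_i). Step sizes h_i = 1, 1; slopes of the chords Δ_i = (y_(i+1) - y_i)/h_i = 1, -2.
  1·m_0 + 4·m_1 + 1·m_2 = 6(Δ_1 - Δ_0) = -18
Natural end conditions: m_0 = m_2 = 0.
Solving the tridiagonal system: m_0 = 0, m_1 = -9/2, m_2 = 0.

-4.5000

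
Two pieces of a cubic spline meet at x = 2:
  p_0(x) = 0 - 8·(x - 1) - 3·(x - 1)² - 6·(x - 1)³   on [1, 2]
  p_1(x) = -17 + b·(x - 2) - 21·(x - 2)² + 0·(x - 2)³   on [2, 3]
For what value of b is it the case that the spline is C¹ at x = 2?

p_0'(x) = -8 - 6·(x - 1) - 18·(x - 1)², so p_0'(2) = -32. On the right, p_1'(2) = b, so b = -32.

-32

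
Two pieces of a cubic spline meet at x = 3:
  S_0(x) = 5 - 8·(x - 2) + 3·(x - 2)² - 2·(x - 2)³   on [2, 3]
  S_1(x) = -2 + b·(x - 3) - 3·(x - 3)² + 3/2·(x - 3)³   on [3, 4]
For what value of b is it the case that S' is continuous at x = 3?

S_0'(x) = -8 + 6·(x - 2) - 6·(x - 2)², so S_0'(3) = -8. On the right, S_1'(3) = b, so b = -8.

-8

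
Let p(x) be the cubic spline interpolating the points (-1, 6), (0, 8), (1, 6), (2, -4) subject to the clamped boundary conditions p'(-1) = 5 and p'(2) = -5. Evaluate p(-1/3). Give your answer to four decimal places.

Let M_i = p''(x_i). Step sizes h_i = 1, 1, 1; slopes of the chords Δ_i = (y_(i+1) - y_i)/h_i = 2, -2, -10.
  1·M_0 + 4·M_1 + 1·M_2 = 6(Δ_1 - Δ_0) = -24
  1·M_1 + 4·M_2 + 1·M_3 = 6(Δ_2 - Δ_1) = -48
Clamped end conditions give two more equations: 2h_0·M_0 + h_0·M_1 = 6(Δ_0 - p'(-1)) = -18 and h_2·M_2 + 2h_2·M_3 = 6(p'(2) - Δ_2) = 30.
Forward elimination and back-substitution give M_0 = -142/15, M_1 = 14/15, M_2 = -274/15, M_3 = 362/15.
On [-1, 0], p(x) = 6 + 5·(x + 1) - 71/15·(x + 1)² + 26/15·(x + 1)³.
With (x + 1) = 2/3: p(-1/3) = 3136/405.

7.7432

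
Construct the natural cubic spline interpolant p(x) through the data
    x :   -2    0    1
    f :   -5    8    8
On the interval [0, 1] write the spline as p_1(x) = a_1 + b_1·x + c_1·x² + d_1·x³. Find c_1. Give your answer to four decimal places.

With M_i denoting the second derivative at x_i, h_i = 2, 1, and Δ_i = (y_(i+1) − y_i)/h_i = 13/2, 0:
  2·M_0 + 6·M_1 + 1·M_2 = 6(Δ_1 - Δ_0) = -39
Natural end conditions: M_0 = M_2 = 0.
Solving: M_0 = 0, M_1 = -13/2, M_2 = 0.
On [0, 1], with p_1(x) = a_1 + b_1·x + c_1·x² + d_1·x³: c_1 = M_1/2 = -13/4, d_1 = (M_2 - M_1)/(6h_1) = 13/12, b_1 = Δ_1 - h_1(2M_1 + M_2)/6 = 13/6.

-3.2500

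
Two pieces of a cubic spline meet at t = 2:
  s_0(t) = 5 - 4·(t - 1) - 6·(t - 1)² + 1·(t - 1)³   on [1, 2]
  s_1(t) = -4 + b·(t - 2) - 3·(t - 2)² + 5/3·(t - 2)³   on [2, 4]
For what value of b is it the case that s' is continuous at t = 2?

-13

s_0'(t) = -4 - 12·(t - 1) + 3·(t - 1)², so s_0'(2) = -13. On the right, s_1'(2) = b, so b = -13.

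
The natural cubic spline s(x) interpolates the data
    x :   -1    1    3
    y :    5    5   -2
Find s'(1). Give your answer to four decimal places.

-1.7500

Let M_i = s''(x_i). Step sizes h_i = 2, 2; slopes of the chords Δ_i = (y_(i+1) - y_i)/h_i = 0, -7/2.
  2·M_0 + 8·M_1 + 2·M_2 = 6(Δ_1 - Δ_0) = -21
Natural end conditions: M_0 = M_2 = 0.
Hence M_0 = 0, M_1 = -21/8, M_2 = 0.
On [1, 3], s'(x) = b_1 + 2c_1·(x - 1) + 3d_1·(x - 1)² with b_1 = Δ_1 - h_1(2M_1 + M_2)/6 = -7/4, c_1 = M_1/2 = -21/16, d_1 = (M_2 - M_1)/(6h_1) = 7/32. So s'(1) = -7/4.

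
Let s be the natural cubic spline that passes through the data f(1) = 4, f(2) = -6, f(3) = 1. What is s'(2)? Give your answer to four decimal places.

-1.5000

Put M_i = s'' at the i-th knot. Here h = (1, 1) and Δ = (-10, 7), so the interior equations h_(i-1)·M_(i-1) + 2(h_(i-1)+h_i)·M_i + h_i·M_(i+1) = 6(Δ_i − Δ_(i-1)) read
  1·M_0 + 4·M_1 + 1·M_2 = 6(Δ_1 - Δ_0) = 102
Natural end conditions: M_0 = M_2 = 0.
Solving the tridiagonal system: M_0 = 0, M_1 = 51/2, M_2 = 0.
On [2, 3], s'(x) = b_1 + 2c_1·(x - 2) + 3d_1·(x - 2)² with b_1 = Δ_1 - h_1(2M_1 + M_2)/6 = -3/2, c_1 = M_1/2 = 51/4, d_1 = (M_2 - M_1)/(6h_1) = -17/4. So s'(2) = -3/2.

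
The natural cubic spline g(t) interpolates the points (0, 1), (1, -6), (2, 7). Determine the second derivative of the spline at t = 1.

30

Write M_i for g''(x_i). With h_i = 1, 1 and divided differences Δ_i = -7, 13, the continuity of g' gives the tridiagonal system
  1·M_0 + 4·M_1 + 1·M_2 = 6(Δ_1 - Δ_0) = 120
Natural end conditions: M_0 = M_2 = 0.
Solving: M_0 = 0, M_1 = 30, M_2 = 0.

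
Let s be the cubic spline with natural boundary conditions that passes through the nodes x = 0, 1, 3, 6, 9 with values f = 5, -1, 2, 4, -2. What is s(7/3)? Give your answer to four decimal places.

Write σ_i for s''(x_i). With h_i = 1, 2, 3, 3 and divided differences Δ_i = -6, 3/2, 2/3, -2, the continuity of s' gives the tridiagonal system
  1·σ_0 + 6·σ_1 + 2·σ_2 = 6(Δ_1 - Δ_0) = 45
  2·σ_1 + 10·σ_2 + 3·σ_3 = 6(Δ_2 - Δ_1) = -5
  3·σ_2 + 12·σ_3 + 3·σ_4 = 6(Δ_3 - Δ_2) = -16
Natural end conditions: σ_0 = σ_4 = 0.
Hence σ_0 = 0, σ_1 = 1673/206, σ_2 = -192/103, σ_3 = -268/309, σ_4 = 0.
On [1, 3], s(x) = -1 - 2035/618·(x - 1) + 1673/412·(x - 1)² - 2057/2472·(x - 1)³.
With (x - 1) = 4/3: s(7/3) = -1201/8343.

-0.1440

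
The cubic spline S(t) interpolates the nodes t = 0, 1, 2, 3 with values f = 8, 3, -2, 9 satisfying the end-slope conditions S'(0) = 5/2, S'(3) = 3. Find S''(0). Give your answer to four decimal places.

Put M_i = S'' at the i-th knot. Here h = (1, 1, 1) and Δ = (-5, -5, 11), so the interior equations h_(i-1)·M_(i-1) + 2(h_(i-1)+h_i)·M_i + h_i·M_(i+1) = 6(Δ_i − Δ_(i-1)) read
  1·M_0 + 4·M_1 + 1·M_2 = 6(Δ_1 - Δ_0) = 0
  1·M_1 + 4·M_2 + 1·M_3 = 6(Δ_2 - Δ_1) = 96
Clamped end conditions give two more equations: 2h_0·M_0 + h_0·M_1 = 6(Δ_0 - S'(0)) = -45 and h_2·M_2 + 2h_2·M_3 = 6(S'(3) - Δ_2) = -48.
Hence M_0 = -62/3, M_1 = -11/3, M_2 = 106/3, M_3 = -125/3.

-20.6667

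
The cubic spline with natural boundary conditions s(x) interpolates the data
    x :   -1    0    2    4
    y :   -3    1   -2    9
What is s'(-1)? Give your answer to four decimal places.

Let M_i = s''(x_i). Step sizes h_i = 1, 2, 2; slopes of the chords Δ_i = (y_(i+1) - y_i)/h_i = 4, -3/2, 11/2.
  1·M_0 + 6·M_1 + 2·M_2 = 6(Δ_1 - Δ_0) = -33
  2·M_1 + 8·M_2 + 2·M_3 = 6(Δ_2 - Δ_1) = 42
Natural end conditions: M_0 = M_3 = 0.
Solving: M_0 = 0, M_1 = -87/11, M_2 = 159/22, M_3 = 0.
On [-1, 0], s'(x) = b_0 + 2c_0·(x + 1) + 3d_0·(x + 1)² with b_0 = Δ_0 - h_0(2M_0 + M_1)/6 = 117/22, c_0 = M_0/2 = 0, d_0 = (M_1 - M_0)/(6h_0) = -29/22. So s'(-1) = 117/22.

5.3182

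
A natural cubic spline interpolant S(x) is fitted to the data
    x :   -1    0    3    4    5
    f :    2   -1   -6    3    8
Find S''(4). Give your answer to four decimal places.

-8.5283

Put M_i = S'' at the i-th knot. Here h = (1, 3, 1, 1) and Δ = (-3, -5/3, 9, 5), so the interior equations h_(i-1)·M_(i-1) + 2(h_(i-1)+h_i)·M_i + h_i·M_(i+1) = 6(Δ_i − Δ_(i-1)) read
  1·M_0 + 8·M_1 + 3·M_2 = 6(Δ_1 - Δ_0) = 8
  3·M_1 + 8·M_2 + 1·M_3 = 6(Δ_2 - Δ_1) = 64
  1·M_2 + 4·M_3 + 1·M_4 = 6(Δ_3 - Δ_2) = -24
Natural end conditions: M_0 = M_4 = 0.
Forward elimination and back-substitution give M_0 = 0, M_1 = -148/53, M_2 = 536/53, M_3 = -452/53, M_4 = 0.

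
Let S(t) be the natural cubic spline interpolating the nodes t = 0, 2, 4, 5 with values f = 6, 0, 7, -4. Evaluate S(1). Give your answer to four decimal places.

Write σ_i for S''(x_i). With h_i = 2, 2, 1 and divided differences Δ_i = -3, 7/2, -11, the continuity of S' gives the tridiagonal system
  2·σ_0 + 8·σ_1 + 2·σ_2 = 6(Δ_1 - Δ_0) = 39
  2·σ_1 + 6·σ_2 + 1·σ_3 = 6(Δ_2 - Δ_1) = -87
Natural end conditions: σ_0 = σ_3 = 0.
Hence σ_0 = 0, σ_1 = 102/11, σ_2 = -387/22, σ_3 = 0.
On [0, 2], S(t) = 6 - 67/11·t + 0·t² + 17/22·t³.
With t = 1: S(1) = 15/22.

0.6818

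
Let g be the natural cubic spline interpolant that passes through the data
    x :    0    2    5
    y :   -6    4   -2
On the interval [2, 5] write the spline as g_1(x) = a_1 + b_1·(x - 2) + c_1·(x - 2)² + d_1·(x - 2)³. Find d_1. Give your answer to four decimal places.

Put M_i = g'' at the i-th knot. Here h = (2, 3) and Δ = (5, -2), so the interior equations h_(i-1)·M_(i-1) + 2(h_(i-1)+h_i)·M_i + h_i·M_(i+1) = 6(Δ_i − Δ_(i-1)) read
  2·M_0 + 10·M_1 + 3·M_2 = 6(Δ_1 - Δ_0) = -42
Natural end conditions: M_0 = M_2 = 0.
Hence M_0 = 0, M_1 = -21/5, M_2 = 0.
On [2, 5], with g_1(x) = a_1 + b_1·(x - 2) + c_1·(x - 2)² + d_1·(x - 2)³: c_1 = M_1/2 = -21/10, d_1 = (M_2 - M_1)/(6h_1) = 7/30, b_1 = Δ_1 - h_1(2M_1 + M_2)/6 = 11/5.

0.2333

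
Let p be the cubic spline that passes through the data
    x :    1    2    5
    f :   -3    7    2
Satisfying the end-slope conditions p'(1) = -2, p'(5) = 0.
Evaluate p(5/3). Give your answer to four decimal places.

Let σ_i = p''(x_i). Step sizes h_i = 1, 3; slopes of the chords Δ_i = (y_(i+1) - y_i)/h_i = 10, -5/3.
  1·σ_0 + 8·σ_1 + 3·σ_2 = 6(Δ_1 - Δ_0) = -70
Clamped end conditions give two more equations: 2h_0·σ_0 + h_0·σ_1 = 6(Δ_0 - p'(1)) = 72 and h_1·σ_1 + 2h_1·σ_2 = 6(p'(5) - Δ_1) = 10.
Forward elimination and back-substitution give σ_0 = 181/4, σ_1 = -37/2, σ_2 = 131/12.
On [1, 2], p(x) = -3 - 2·(x - 1) + 181/8·(x - 1)² - 85/8·(x - 1)³.
With (x - 1) = 2/3: p(5/3) = 139/54.

2.5741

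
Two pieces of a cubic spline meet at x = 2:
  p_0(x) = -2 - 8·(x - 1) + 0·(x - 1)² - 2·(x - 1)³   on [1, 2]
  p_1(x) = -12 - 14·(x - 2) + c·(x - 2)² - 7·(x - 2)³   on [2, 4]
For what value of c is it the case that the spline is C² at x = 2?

p_0''(x) = 0 - 12·(x - 1), so p_0''(2) = -12. On the right, p_1''(2) = 2c, so c = -6.

-6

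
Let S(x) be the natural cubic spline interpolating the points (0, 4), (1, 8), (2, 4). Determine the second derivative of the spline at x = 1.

Let σ_i = S''(x_i). Step sizes h_i = 1, 1; slopes of the chords Δ_i = (y_(i+1) - y_i)/h_i = 4, -4.
  1·σ_0 + 4·σ_1 + 1·σ_2 = 6(Δ_1 - Δ_0) = -48
Natural end conditions: σ_0 = σ_2 = 0.
Hence σ_0 = 0, σ_1 = -12, σ_2 = 0.

-12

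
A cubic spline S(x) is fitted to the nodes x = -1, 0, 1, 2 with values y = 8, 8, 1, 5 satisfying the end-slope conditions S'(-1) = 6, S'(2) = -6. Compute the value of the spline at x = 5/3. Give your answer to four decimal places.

Write M_i for S''(x_i). With h_i = 1, 1, 1 and divided differences Δ_i = 0, -7, 4, the continuity of S' gives the tridiagonal system
  1·M_0 + 4·M_1 + 1·M_2 = 6(Δ_1 - Δ_0) = -42
  1·M_1 + 4·M_2 + 1·M_3 = 6(Δ_2 - Δ_1) = 66
Clamped end conditions give two more equations: 2h_0·M_0 + h_0·M_1 = 6(Δ_0 - S'(-1)) = -36 and h_2·M_2 + 2h_2·M_3 = 6(S'(2) - Δ_2) = -60.
Hence M_0 = -10, M_1 = -16, M_2 = 32, M_3 = -46.
On [1, 2], S(x) = 1 + 1·(x - 1) + 16·(x - 1)² - 13·(x - 1)³.
With (x - 1) = 2/3: S(5/3) = 133/27.

4.9259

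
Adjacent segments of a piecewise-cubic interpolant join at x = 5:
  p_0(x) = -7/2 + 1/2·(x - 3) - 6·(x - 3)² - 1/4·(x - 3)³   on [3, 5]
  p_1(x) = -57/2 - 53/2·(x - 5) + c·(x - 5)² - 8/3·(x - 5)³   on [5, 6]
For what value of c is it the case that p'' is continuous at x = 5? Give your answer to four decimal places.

-7.5000

p_0''(x) = -12 - 3/2·(x - 3), so p_0''(5) = -15. On the right, p_1''(5) = 2c, so c = -15/2.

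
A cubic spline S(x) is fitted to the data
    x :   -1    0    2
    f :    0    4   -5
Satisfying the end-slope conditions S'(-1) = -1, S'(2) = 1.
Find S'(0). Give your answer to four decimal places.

Put σ_i = S'' at the i-th knot. Here h = (1, 2) and Δ = (4, -9/2), so the interior equations h_(i-1)·σ_(i-1) + 2(h_(i-1)+h_i)·σ_i + h_i·σ_(i+1) = 6(Δ_i − Δ_(i-1)) read
  1·σ_0 + 6·σ_1 + 2·σ_2 = 6(Δ_1 - Δ_0) = -51
Clamped end conditions give two more equations: 2h_0·σ_0 + h_0·σ_1 = 6(Δ_0 - S'(-1)) = 30 and h_1·σ_1 + 2h_1·σ_2 = 6(S'(2) - Δ_1) = 33.
Solving the tridiagonal system: σ_0 = 145/6, σ_1 = -55/3, σ_2 = 209/12.
On [0, 2], S'(x) = b_1 + 2c_1·x + 3d_1·x² with b_1 = Δ_1 - h_1(2σ_1 + σ_2)/6 = 23/12, c_1 = σ_1/2 = -55/6, d_1 = (σ_2 - σ_1)/(6h_1) = 143/48. So S'(0) = 23/12.

1.9167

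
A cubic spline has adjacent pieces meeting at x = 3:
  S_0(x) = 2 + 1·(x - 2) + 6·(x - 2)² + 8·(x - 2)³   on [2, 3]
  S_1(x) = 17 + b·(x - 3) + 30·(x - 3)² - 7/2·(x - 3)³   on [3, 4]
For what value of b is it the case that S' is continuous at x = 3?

S_0'(x) = 1 + 12·(x - 2) + 24·(x - 2)², so S_0'(3) = 37. On the right, S_1'(3) = b, so b = 37.

37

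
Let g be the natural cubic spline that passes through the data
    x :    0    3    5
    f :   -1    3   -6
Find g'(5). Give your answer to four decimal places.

Write M_i for g''(x_i). With h_i = 3, 2 and divided differences Δ_i = 4/3, -9/2, the continuity of g' gives the tridiagonal system
  3·M_0 + 10·M_1 + 2·M_2 = 6(Δ_1 - Δ_0) = -35
Natural end conditions: M_0 = M_2 = 0.
Solving: M_0 = 0, M_1 = -7/2, M_2 = 0.
On [3, 5], g'(x) = b_1 + 2c_1·(x - 3) + 3d_1·(x - 3)² with b_1 = Δ_1 - h_1(2M_1 + M_2)/6 = -13/6, c_1 = M_1/2 = -7/4, d_1 = (M_2 - M_1)/(6h_1) = 7/24. So g'(5) = -17/3.

-5.6667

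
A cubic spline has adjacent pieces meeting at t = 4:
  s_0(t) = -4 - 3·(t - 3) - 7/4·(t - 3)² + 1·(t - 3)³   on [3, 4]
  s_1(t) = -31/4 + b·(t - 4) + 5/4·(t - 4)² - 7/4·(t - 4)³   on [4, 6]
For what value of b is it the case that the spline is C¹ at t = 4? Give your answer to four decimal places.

-3.5000

s_0'(t) = -3 - 7/2·(t - 3) + 3·(t - 3)², so s_0'(4) = -7/2. On the right, s_1'(4) = b, so b = -7/2.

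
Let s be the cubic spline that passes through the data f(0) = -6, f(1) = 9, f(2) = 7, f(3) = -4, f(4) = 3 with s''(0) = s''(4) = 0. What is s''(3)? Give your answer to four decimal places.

30.9643

Let M_i = s''(x_i). Step sizes h_i = 1, 1, 1, 1; slopes of the chords Δ_i = (y_(i+1) - y_i)/h_i = 15, -2, -11, 7.
  1·M_0 + 4·M_1 + 1·M_2 = 6(Δ_1 - Δ_0) = -102
  1·M_1 + 4·M_2 + 1·M_3 = 6(Δ_2 - Δ_1) = -54
  1·M_2 + 4·M_3 + 1·M_4 = 6(Δ_3 - Δ_2) = 108
Natural end conditions: M_0 = M_4 = 0.
Forward elimination and back-substitution give M_0 = 0, M_1 = -603/28, M_2 = -111/7, M_3 = 867/28, M_4 = 0.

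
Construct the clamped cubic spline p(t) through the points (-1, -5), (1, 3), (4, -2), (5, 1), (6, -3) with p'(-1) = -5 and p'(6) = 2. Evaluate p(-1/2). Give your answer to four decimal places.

With σ_i denoting the second derivative at x_i, h_i = 2, 3, 1, 1, and Δ_i = (y_(i+1) − y_i)/h_i = 4, -5/3, 3, -4:
  2·σ_0 + 10·σ_1 + 3·σ_2 = 6(Δ_1 - Δ_0) = -34
  3·σ_1 + 8·σ_2 + 1·σ_3 = 6(Δ_2 - Δ_1) = 28
  1·σ_2 + 4·σ_3 + 1·σ_4 = 6(Δ_3 - Δ_2) = -42
Clamped end conditions give two more equations: 2h_0·σ_0 + h_0·σ_1 = 6(Δ_0 - p'(-1)) = 54 and h_3·σ_3 + 2h_3·σ_4 = 6(p'(6) - Δ_3) = 36.
Solving: σ_0 = 5221/282, σ_1 = -1414/141, σ_2 = 1375/141, σ_3 = -2810/141, σ_4 = 3943/141.
On [-1, 1], p(t) = -5 - 5·(t + 1) + 5221/564·(t + 1)² - 2683/1128·(t + 1)³.
With (t + 1) = 1/2: p(-1/2) = -16493/3008.

-5.4830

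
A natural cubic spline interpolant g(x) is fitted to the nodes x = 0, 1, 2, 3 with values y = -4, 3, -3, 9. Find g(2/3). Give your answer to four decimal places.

Put M_i = g'' at the i-th knot. Here h = (1, 1, 1) and Δ = (7, -6, 12), so the interior equations h_(i-1)·M_(i-1) + 2(h_(i-1)+h_i)·M_i + h_i·M_(i+1) = 6(Δ_i − Δ_(i-1)) read
  1·M_0 + 4·M_1 + 1·M_2 = 6(Δ_1 - Δ_0) = -78
  1·M_1 + 4·M_2 + 1·M_3 = 6(Δ_2 - Δ_1) = 108
Natural end conditions: M_0 = M_3 = 0.
Hence M_0 = 0, M_1 = -28, M_2 = 34, M_3 = 0.
On [0, 1], g(x) = -4 + 35/3·x + 0·x² - 14/3·x³.
With x = 2/3: g(2/3) = 194/81.

2.3951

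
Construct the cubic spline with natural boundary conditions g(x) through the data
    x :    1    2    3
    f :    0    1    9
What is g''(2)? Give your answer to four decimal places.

10.5000

Put M_i = g'' at the i-th knot. Here h = (1, 1) and Δ = (1, 8), so the interior equations h_(i-1)·M_(i-1) + 2(h_(i-1)+h_i)·M_i + h_i·M_(i+1) = 6(Δ_i − Δ_(i-1)) read
  1·M_0 + 4·M_1 + 1·M_2 = 6(Δ_1 - Δ_0) = 42
Natural end conditions: M_0 = M_2 = 0.
Hence M_0 = 0, M_1 = 21/2, M_2 = 0.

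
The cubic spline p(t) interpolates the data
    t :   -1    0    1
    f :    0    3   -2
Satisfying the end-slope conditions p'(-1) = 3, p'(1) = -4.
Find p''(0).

Let M_i = p''(x_i). Step sizes h_i = 1, 1; slopes of the chords Δ_i = (y_(i+1) - y_i)/h_i = 3, -5.
  1·M_0 + 4·M_1 + 1·M_2 = 6(Δ_1 - Δ_0) = -48
Clamped end conditions give two more equations: 2h_0·M_0 + h_0·M_1 = 6(Δ_0 - p'(-1)) = 0 and h_1·M_1 + 2h_1·M_2 = 6(p'(1) - Δ_1) = 6.
Solving the tridiagonal system: M_0 = 17/2, M_1 = -17, M_2 = 23/2.

-17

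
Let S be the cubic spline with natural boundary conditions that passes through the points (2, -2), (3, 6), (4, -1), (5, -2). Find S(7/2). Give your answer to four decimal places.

Put M_i = S'' at the i-th knot. Here h = (1, 1, 1) and Δ = (8, -7, -1), so the interior equations h_(i-1)·M_(i-1) + 2(h_(i-1)+h_i)·M_i + h_i·M_(i+1) = 6(Δ_i − Δ_(i-1)) read
  1·M_0 + 4·M_1 + 1·M_2 = 6(Δ_1 - Δ_0) = -90
  1·M_1 + 4·M_2 + 1·M_3 = 6(Δ_2 - Δ_1) = 36
Natural end conditions: M_0 = M_3 = 0.
Solving the tridiagonal system: M_0 = 0, M_1 = -132/5, M_2 = 78/5, M_3 = 0.
On [3, 4], S(x) = 6 - 4/5·(x - 3) - 66/5·(x - 3)² + 7·(x - 3)³.
With (x - 3) = 1/2: S(7/2) = 127/40.

3.1750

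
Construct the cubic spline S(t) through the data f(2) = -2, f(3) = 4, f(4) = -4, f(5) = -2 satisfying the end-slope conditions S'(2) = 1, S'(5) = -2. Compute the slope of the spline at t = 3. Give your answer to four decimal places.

-0.8000

Let M_i = S''(x_i). Step sizes h_i = 1, 1, 1; slopes of the chords Δ_i = (y_(i+1) - y_i)/h_i = 6, -8, 2.
  1·M_0 + 4·M_1 + 1·M_2 = 6(Δ_1 - Δ_0) = -84
  1·M_1 + 4·M_2 + 1·M_3 = 6(Δ_2 - Δ_1) = 60
Clamped end conditions give two more equations: 2h_0·M_0 + h_0·M_1 = 6(Δ_0 - S'(2)) = 30 and h_2·M_2 + 2h_2·M_3 = 6(S'(5) - Δ_2) = -24.
Solving the tridiagonal system: M_0 = 168/5, M_1 = -186/5, M_2 = 156/5, M_3 = -138/5.
On [3, 4], S'(t) = b_1 + 2c_1·(t - 3) + 3d_1·(t - 3)² with b_1 = Δ_1 - h_1(2M_1 + M_2)/6 = -4/5, c_1 = M_1/2 = -93/5, d_1 = (M_2 - M_1)/(6h_1) = 57/5. So S'(3) = -4/5.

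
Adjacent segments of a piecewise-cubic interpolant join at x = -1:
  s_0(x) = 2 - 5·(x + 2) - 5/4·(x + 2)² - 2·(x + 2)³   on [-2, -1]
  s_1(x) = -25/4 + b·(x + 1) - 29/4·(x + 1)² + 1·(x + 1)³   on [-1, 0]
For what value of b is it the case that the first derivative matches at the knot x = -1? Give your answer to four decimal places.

s_0'(x) = -5 - 5/2·(x + 2) - 6·(x + 2)², so s_0'(-1) = -27/2. On the right, s_1'(-1) = b, so b = -27/2.

-13.5000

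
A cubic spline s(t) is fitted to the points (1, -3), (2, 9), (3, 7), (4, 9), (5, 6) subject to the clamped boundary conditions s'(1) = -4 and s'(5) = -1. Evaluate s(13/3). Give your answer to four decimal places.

With σ_i denoting the second derivative at x_i, h_i = 1, 1, 1, 1, and Δ_i = (y_(i+1) − y_i)/h_i = 12, -2, 2, -3:
  1·σ_0 + 4·σ_1 + 1·σ_2 = 6(Δ_1 - Δ_0) = -84
  1·σ_1 + 4·σ_2 + 1·σ_3 = 6(Δ_2 - Δ_1) = 24
  1·σ_2 + 4·σ_3 + 1·σ_4 = 6(Δ_3 - Δ_2) = -30
Clamped end conditions give two more equations: 2h_0·σ_0 + h_0·σ_1 = 6(Δ_0 - s'(1)) = 96 and h_3·σ_3 + 2h_3·σ_4 = 6(s'(5) - Δ_3) = 12.
Forward elimination and back-substitution give σ_0 = 489/7, σ_1 = -306/7, σ_2 = 21, σ_3 = -114/7, σ_4 = 99/7.
On [4, 5], s(t) = 9 + 1/14·(t - 4) - 57/7·(t - 4)² + 71/14·(t - 4)³.
With (t - 4) = 1/3: s(13/3) = 1570/189.

8.3069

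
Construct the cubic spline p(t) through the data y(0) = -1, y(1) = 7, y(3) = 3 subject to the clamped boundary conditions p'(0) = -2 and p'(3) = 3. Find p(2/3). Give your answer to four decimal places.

Let m_i = p''(x_i). Step sizes h_i = 1, 2; slopes of the chords Δ_i = (y_(i+1) - y_i)/h_i = 8, -2.
  1·m_0 + 6·m_1 + 2·m_2 = 6(Δ_1 - Δ_0) = -60
Clamped end conditions give two more equations: 2h_0·m_0 + h_0·m_1 = 6(Δ_0 - p'(0)) = 60 and h_1·m_1 + 2h_1·m_2 = 6(p'(3) - Δ_1) = 30.
Solving: m_0 = 125/3, m_1 = -70/3, m_2 = 115/6.
On [0, 1], p(t) = -1 - 2·t + 125/6·t² - 65/6·t³.
With t = 2/3: p(2/3) = 301/81.

3.7160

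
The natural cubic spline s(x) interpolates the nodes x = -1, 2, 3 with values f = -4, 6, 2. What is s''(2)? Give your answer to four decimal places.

-5.5000

With M_i denoting the second derivative at x_i, h_i = 3, 1, and Δ_i = (y_(i+1) − y_i)/h_i = 10/3, -4:
  3·M_0 + 8·M_1 + 1·M_2 = 6(Δ_1 - Δ_0) = -44
Natural end conditions: M_0 = M_2 = 0.
Forward elimination and back-substitution give M_0 = 0, M_1 = -11/2, M_2 = 0.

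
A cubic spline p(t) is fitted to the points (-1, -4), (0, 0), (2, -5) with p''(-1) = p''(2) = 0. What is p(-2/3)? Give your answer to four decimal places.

-2.3457

With m_i denoting the second derivative at x_i, h_i = 1, 2, and Δ_i = (y_(i+1) − y_i)/h_i = 4, -5/2:
  1·m_0 + 6·m_1 + 2·m_2 = 6(Δ_1 - Δ_0) = -39
Natural end conditions: m_0 = m_2 = 0.
Hence m_0 = 0, m_1 = -13/2, m_2 = 0.
On [-1, 0], p(t) = -4 + 61/12·(t + 1) + 0·(t + 1)² - 13/12·(t + 1)³.
With (t + 1) = 1/3: p(-2/3) = -190/81.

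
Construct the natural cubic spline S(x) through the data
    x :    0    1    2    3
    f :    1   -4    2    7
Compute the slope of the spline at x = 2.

With m_i denoting the second derivative at x_i, h_i = 1, 1, 1, and Δ_i = (y_(i+1) − y_i)/h_i = -5, 6, 5:
  1·m_0 + 4·m_1 + 1·m_2 = 6(Δ_1 - Δ_0) = 66
  1·m_1 + 4·m_2 + 1·m_3 = 6(Δ_2 - Δ_1) = -6
Natural end conditions: m_0 = m_3 = 0.
Forward elimination and back-substitution give m_0 = 0, m_1 = 18, m_2 = -6, m_3 = 0.
On [2, 3], S'(x) = b_2 + 2c_2·(x - 2) + 3d_2·(x - 2)² with b_2 = Δ_2 - h_2(2m_2 + m_3)/6 = 7, c_2 = m_2/2 = -3, d_2 = (m_3 - m_2)/(6h_2) = 1. So S'(2) = 7.

7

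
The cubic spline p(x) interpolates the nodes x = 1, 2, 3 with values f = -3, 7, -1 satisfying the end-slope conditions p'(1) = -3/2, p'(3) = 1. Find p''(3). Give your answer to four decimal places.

Write M_i for p''(x_i). With h_i = 1, 1 and divided differences Δ_i = 10, -8, the continuity of p' gives the tridiagonal system
  1·M_0 + 4·M_1 + 1·M_2 = 6(Δ_1 - Δ_0) = -108
Clamped end conditions give two more equations: 2h_0·M_0 + h_0·M_1 = 6(Δ_0 - p'(1)) = 69 and h_1·M_1 + 2h_1·M_2 = 6(p'(3) - Δ_1) = 54.
Forward elimination and back-substitution give M_0 = 251/4, M_1 = -113/2, M_2 = 221/4.

55.2500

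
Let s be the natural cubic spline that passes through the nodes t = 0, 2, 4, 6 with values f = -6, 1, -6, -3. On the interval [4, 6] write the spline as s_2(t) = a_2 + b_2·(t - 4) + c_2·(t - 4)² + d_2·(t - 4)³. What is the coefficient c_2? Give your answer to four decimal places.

2.7000

Let M_i = s''(x_i). Step sizes h_i = 2, 2, 2; slopes of the chords Δ_i = (y_(i+1) - y_i)/h_i = 7/2, -7/2, 3/2.
  2·M_0 + 8·M_1 + 2·M_2 = 6(Δ_1 - Δ_0) = -42
  2·M_1 + 8·M_2 + 2·M_3 = 6(Δ_2 - Δ_1) = 30
Natural end conditions: M_0 = M_3 = 0.
Hence M_0 = 0, M_1 = -33/5, M_2 = 27/5, M_3 = 0.
On [4, 6], with s_2(t) = a_2 + b_2·(t - 4) + c_2·(t - 4)² + d_2·(t - 4)³: c_2 = M_2/2 = 27/10, d_2 = (M_3 - M_2)/(6h_2) = -9/20, b_2 = Δ_2 - h_2(2M_2 + M_3)/6 = -21/10.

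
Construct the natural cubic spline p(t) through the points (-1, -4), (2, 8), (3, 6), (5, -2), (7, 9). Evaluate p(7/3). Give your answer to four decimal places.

Put M_i = p'' at the i-th knot. Here h = (3, 1, 2, 2) and Δ = (4, -2, -4, 11/2), so the interior equations h_(i-1)·M_(i-1) + 2(h_(i-1)+h_i)·M_i + h_i·M_(i+1) = 6(Δ_i − Δ_(i-1)) read
  3·M_0 + 8·M_1 + 1·M_2 = 6(Δ_1 - Δ_0) = -36
  1·M_1 + 6·M_2 + 2·M_3 = 6(Δ_2 - Δ_1) = -12
  2·M_2 + 8·M_3 + 2·M_4 = 6(Δ_3 - Δ_2) = 57
Natural end conditions: M_0 = M_4 = 0.
Forward elimination and back-substitution give M_0 = 0, M_1 = -687/172, M_2 = -174/43, M_3 = 2799/344, M_4 = 0.
On [2, 3], p(t) = 8 + 1/172·(t - 2) - 687/344·(t - 2)² - 3/344·(t - 2)³.
With (t - 2) = 1/3: p(7/3) = 12043/1548.

7.7797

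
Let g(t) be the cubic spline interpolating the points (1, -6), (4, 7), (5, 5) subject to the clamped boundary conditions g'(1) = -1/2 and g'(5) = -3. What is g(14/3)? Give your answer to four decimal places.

Put σ_i = g'' at the i-th knot. Here h = (3, 1) and Δ = (13/3, -2), so the interior equations h_(i-1)·σ_(i-1) + 2(h_(i-1)+h_i)·σ_i + h_i·σ_(i+1) = 6(Δ_i − Δ_(i-1)) read
  3·σ_0 + 8·σ_1 + 1·σ_2 = 6(Δ_1 - Δ_0) = -38
Clamped end conditions give two more equations: 2h_0·σ_0 + h_0·σ_1 = 6(Δ_0 - g'(1)) = 29 and h_1·σ_1 + 2h_1·σ_2 = 6(g'(5) - Δ_1) = -6.
Solving: σ_0 = 215/24, σ_1 = -33/4, σ_2 = 9/8.
On [4, 5], g(t) = 7 + 9/16·(t - 4) - 33/8·(t - 4)² + 25/16·(t - 4)³.
With (t - 4) = 2/3: g(14/3) = 1297/216.

6.0046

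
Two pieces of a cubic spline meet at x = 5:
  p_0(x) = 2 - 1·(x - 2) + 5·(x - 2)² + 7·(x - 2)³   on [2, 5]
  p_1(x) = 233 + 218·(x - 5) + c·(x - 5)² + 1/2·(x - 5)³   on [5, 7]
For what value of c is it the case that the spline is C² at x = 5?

p_0''(x) = 10 + 42·(x - 2), so p_0''(5) = 136. On the right, p_1''(5) = 2c, so c = 68.

68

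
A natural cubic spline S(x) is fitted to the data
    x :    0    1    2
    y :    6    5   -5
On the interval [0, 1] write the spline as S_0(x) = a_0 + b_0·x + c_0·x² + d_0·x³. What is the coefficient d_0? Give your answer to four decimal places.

Write m_i for S''(x_i). With h_i = 1, 1 and divided differences Δ_i = -1, -10, the continuity of S' gives the tridiagonal system
  1·m_0 + 4·m_1 + 1·m_2 = 6(Δ_1 - Δ_0) = -54
Natural end conditions: m_0 = m_2 = 0.
Solving the tridiagonal system: m_0 = 0, m_1 = -27/2, m_2 = 0.
On [0, 1], with S_0(x) = a_0 + b_0·x + c_0·x² + d_0·x³: c_0 = m_0/2 = 0, d_0 = (m_1 - m_0)/(6h_0) = -9/4, b_0 = Δ_0 - h_0(2m_0 + m_1)/6 = 5/4.

-2.2500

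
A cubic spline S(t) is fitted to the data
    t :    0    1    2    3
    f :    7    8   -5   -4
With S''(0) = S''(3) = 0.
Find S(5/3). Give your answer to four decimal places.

Put M_i = S'' at the i-th knot. Here h = (1, 1, 1) and Δ = (1, -13, 1), so the interior equations h_(i-1)·M_(i-1) + 2(h_(i-1)+h_i)·M_i + h_i·M_(i+1) = 6(Δ_i − Δ_(i-1)) read
  1·M_0 + 4·M_1 + 1·M_2 = 6(Δ_1 - Δ_0) = -84
  1·M_1 + 4·M_2 + 1·M_3 = 6(Δ_2 - Δ_1) = 84
Natural end conditions: M_0 = M_3 = 0.
Hence M_0 = 0, M_1 = -28, M_2 = 28, M_3 = 0.
On [1, 2], S(t) = 8 - 25/3·(t - 1) - 14·(t - 1)² + 28/3·(t - 1)³.
With (t - 1) = 2/3: S(5/3) = -82/81.

-1.0123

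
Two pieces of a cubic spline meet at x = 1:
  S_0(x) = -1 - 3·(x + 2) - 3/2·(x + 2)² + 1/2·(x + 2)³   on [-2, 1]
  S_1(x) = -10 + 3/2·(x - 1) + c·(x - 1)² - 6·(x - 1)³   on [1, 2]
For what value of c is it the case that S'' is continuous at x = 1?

3

S_0''(x) = -3 + 3·(x + 2), so S_0''(1) = 6. On the right, S_1''(1) = 2c, so c = 3.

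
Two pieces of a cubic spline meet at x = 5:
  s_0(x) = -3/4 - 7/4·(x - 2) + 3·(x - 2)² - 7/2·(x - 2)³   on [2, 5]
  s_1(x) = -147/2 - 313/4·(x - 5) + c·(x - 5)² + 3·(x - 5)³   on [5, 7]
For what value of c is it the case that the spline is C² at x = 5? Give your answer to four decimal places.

s_0''(x) = 6 - 21·(x - 2), so s_0''(5) = -57. On the right, s_1''(5) = 2c, so c = -57/2.

-28.5000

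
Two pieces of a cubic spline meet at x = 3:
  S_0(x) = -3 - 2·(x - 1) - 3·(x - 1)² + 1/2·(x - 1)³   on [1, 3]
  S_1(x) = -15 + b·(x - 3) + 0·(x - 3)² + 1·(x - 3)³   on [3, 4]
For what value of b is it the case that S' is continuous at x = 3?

-8

S_0'(x) = -2 - 6·(x - 1) + 3/2·(x - 1)², so S_0'(3) = -8. On the right, S_1'(3) = b, so b = -8.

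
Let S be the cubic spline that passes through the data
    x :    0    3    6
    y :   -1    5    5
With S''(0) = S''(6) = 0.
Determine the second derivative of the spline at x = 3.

With M_i denoting the second derivative at x_i, h_i = 3, 3, and Δ_i = (y_(i+1) − y_i)/h_i = 2, 0:
  3·M_0 + 12·M_1 + 3·M_2 = 6(Δ_1 - Δ_0) = -12
Natural end conditions: M_0 = M_2 = 0.
Solving: M_0 = 0, M_1 = -1, M_2 = 0.

-1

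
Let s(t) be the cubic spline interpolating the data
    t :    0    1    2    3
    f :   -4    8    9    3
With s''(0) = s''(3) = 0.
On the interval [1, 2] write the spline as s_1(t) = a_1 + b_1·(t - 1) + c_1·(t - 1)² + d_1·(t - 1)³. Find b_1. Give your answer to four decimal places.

7.0667

Write M_i for s''(x_i). With h_i = 1, 1, 1 and divided differences Δ_i = 12, 1, -6, the continuity of s' gives the tridiagonal system
  1·M_0 + 4·M_1 + 1·M_2 = 6(Δ_1 - Δ_0) = -66
  1·M_1 + 4·M_2 + 1·M_3 = 6(Δ_2 - Δ_1) = -42
Natural end conditions: M_0 = M_3 = 0.
Solving the tridiagonal system: M_0 = 0, M_1 = -74/5, M_2 = -34/5, M_3 = 0.
On [1, 2], with s_1(t) = a_1 + b_1·(t - 1) + c_1·(t - 1)² + d_1·(t - 1)³: c_1 = M_1/2 = -37/5, d_1 = (M_2 - M_1)/(6h_1) = 4/3, b_1 = Δ_1 - h_1(2M_1 + M_2)/6 = 106/15.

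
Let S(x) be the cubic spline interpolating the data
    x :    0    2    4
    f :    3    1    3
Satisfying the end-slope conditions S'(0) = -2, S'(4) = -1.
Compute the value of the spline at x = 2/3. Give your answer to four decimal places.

With m_i denoting the second derivative at x_i, h_i = 2, 2, and Δ_i = (y_(i+1) − y_i)/h_i = -1, 1:
  2·m_0 + 8·m_1 + 2·m_2 = 6(Δ_1 - Δ_0) = 12
Clamped end conditions give two more equations: 2h_0·m_0 + h_0·m_1 = 6(Δ_0 - S'(0)) = 6 and h_1·m_1 + 2h_1·m_2 = 6(S'(4) - Δ_1) = -12.
Hence m_0 = 1/4, m_1 = 5/2, m_2 = -17/4.
On [0, 2], S(x) = 3 - 2·x + 1/8·x² + 3/16·x³.
With x = 2/3: S(2/3) = 16/9.

1.7778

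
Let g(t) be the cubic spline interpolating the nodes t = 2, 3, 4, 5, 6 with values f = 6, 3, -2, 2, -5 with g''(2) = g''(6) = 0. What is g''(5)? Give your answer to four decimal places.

-21.7500

Write σ_i for g''(x_i). With h_i = 1, 1, 1, 1 and divided differences Δ_i = -3, -5, 4, -7, the continuity of g' gives the tridiagonal system
  1·σ_0 + 4·σ_1 + 1·σ_2 = 6(Δ_1 - Δ_0) = -12
  1·σ_1 + 4·σ_2 + 1·σ_3 = 6(Δ_2 - Δ_1) = 54
  1·σ_2 + 4·σ_3 + 1·σ_4 = 6(Δ_3 - Δ_2) = -66
Natural end conditions: σ_0 = σ_4 = 0.
Solving the tridiagonal system: σ_0 = 0, σ_1 = -33/4, σ_2 = 21, σ_3 = -87/4, σ_4 = 0.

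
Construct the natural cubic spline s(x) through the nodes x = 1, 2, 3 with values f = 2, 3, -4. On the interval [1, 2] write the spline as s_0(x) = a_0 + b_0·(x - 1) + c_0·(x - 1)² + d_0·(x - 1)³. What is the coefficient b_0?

Let M_i = s''(x_i). Step sizes h_i = 1, 1; slopes of the chords Δ_i = (y_(i+1) - y_i)/h_i = 1, -7.
  1·M_0 + 4·M_1 + 1·M_2 = 6(Δ_1 - Δ_0) = -48
Natural end conditions: M_0 = M_2 = 0.
Solving: M_0 = 0, M_1 = -12, M_2 = 0.
On [1, 2], with s_0(x) = a_0 + b_0·(x - 1) + c_0·(x - 1)² + d_0·(x - 1)³: c_0 = M_0/2 = 0, d_0 = (M_1 - M_0)/(6h_0) = -2, b_0 = Δ_0 - h_0(2M_0 + M_1)/6 = 3.

3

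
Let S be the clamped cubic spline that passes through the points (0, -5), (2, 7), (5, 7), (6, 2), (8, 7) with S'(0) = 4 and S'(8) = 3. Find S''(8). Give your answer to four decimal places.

-3.9632

Let m_i = S''(x_i). Step sizes h_i = 2, 3, 1, 2; slopes of the chords Δ_i = (y_(i+1) - y_i)/h_i = 6, 0, -5, 5/2.
  2·m_0 + 10·m_1 + 3·m_2 = 6(Δ_1 - Δ_0) = -36
  3·m_1 + 8·m_2 + 1·m_3 = 6(Δ_2 - Δ_1) = -30
  1·m_2 + 6·m_3 + 2·m_4 = 6(Δ_3 - Δ_2) = 45
Clamped end conditions give two more equations: 2h_0·m_0 + h_0·m_1 = 6(Δ_0 - S'(0)) = 12 and h_3·m_3 + 2h_3·m_4 = 6(S'(8) - Δ_3) = 3.
Solving the tridiagonal system: m_0 = 643/136, m_1 = -235/68, m_2 = -247/68, m_3 = 641/68, m_4 = -539/136.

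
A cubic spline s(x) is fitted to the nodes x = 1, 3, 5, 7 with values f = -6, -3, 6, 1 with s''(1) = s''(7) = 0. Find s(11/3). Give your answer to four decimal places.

0.2864

Let m_i = s''(x_i). Step sizes h_i = 2, 2, 2; slopes of the chords Δ_i = (y_(i+1) - y_i)/h_i = 3/2, 9/2, -5/2.
  2·m_0 + 8·m_1 + 2·m_2 = 6(Δ_1 - Δ_0) = 18
  2·m_1 + 8·m_2 + 2·m_3 = 6(Δ_2 - Δ_1) = -42
Natural end conditions: m_0 = m_3 = 0.
Forward elimination and back-substitution give m_0 = 0, m_1 = 19/5, m_2 = -31/5, m_3 = 0.
On [3, 5], s(x) = -3 + 121/30·(x - 3) + 19/10·(x - 3)² - 5/6·(x - 3)³.
With (x - 3) = 2/3: s(11/3) = 116/405.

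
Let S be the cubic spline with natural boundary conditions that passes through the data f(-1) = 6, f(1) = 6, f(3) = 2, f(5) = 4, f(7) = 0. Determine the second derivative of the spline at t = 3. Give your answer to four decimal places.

Let M_i = S''(x_i). Step sizes h_i = 2, 2, 2, 2; slopes of the chords Δ_i = (y_(i+1) - y_i)/h_i = 0, -2, 1, -2.
  2·M_0 + 8·M_1 + 2·M_2 = 6(Δ_1 - Δ_0) = -12
  2·M_1 + 8·M_2 + 2·M_3 = 6(Δ_2 - Δ_1) = 18
  2·M_2 + 8·M_3 + 2·M_4 = 6(Δ_3 - Δ_2) = -18
Natural end conditions: M_0 = M_4 = 0.
Solving: M_0 = 0, M_1 = -135/56, M_2 = 51/14, M_3 = -177/56, M_4 = 0.

3.6429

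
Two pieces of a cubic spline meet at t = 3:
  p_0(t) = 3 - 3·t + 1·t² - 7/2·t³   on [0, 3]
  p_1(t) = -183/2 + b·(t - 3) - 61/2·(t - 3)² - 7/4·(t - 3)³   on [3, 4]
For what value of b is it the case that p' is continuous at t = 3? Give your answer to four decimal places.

p_0'(t) = -3 + 2·t - 21/2·t², so p_0'(3) = -183/2. On the right, p_1'(3) = b, so b = -183/2.

-91.5000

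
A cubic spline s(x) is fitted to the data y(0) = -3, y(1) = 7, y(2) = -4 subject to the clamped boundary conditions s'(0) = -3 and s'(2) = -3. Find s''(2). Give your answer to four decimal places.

55.5000

With σ_i denoting the second derivative at x_i, h_i = 1, 1, and Δ_i = (y_(i+1) − y_i)/h_i = 10, -11:
  1·σ_0 + 4·σ_1 + 1·σ_2 = 6(Δ_1 - Δ_0) = -126
Clamped end conditions give two more equations: 2h_0·σ_0 + h_0·σ_1 = 6(Δ_0 - s'(0)) = 78 and h_1·σ_1 + 2h_1·σ_2 = 6(s'(2) - Δ_1) = 48.
Forward elimination and back-substitution give σ_0 = 141/2, σ_1 = -63, σ_2 = 111/2.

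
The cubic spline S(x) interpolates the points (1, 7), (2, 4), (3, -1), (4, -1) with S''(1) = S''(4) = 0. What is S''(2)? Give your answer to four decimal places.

-5.2000

With M_i denoting the second derivative at x_i, h_i = 1, 1, 1, and Δ_i = (y_(i+1) − y_i)/h_i = -3, -5, 0:
  1·M_0 + 4·M_1 + 1·M_2 = 6(Δ_1 - Δ_0) = -12
  1·M_1 + 4·M_2 + 1·M_3 = 6(Δ_2 - Δ_1) = 30
Natural end conditions: M_0 = M_3 = 0.
Forward elimination and back-substitution give M_0 = 0, M_1 = -26/5, M_2 = 44/5, M_3 = 0.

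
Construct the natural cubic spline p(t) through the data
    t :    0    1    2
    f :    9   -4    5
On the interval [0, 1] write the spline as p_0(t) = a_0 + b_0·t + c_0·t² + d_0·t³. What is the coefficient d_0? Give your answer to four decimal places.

5.5000

Put m_i = p'' at the i-th knot. Here h = (1, 1) and Δ = (-13, 9), so the interior equations h_(i-1)·m_(i-1) + 2(h_(i-1)+h_i)·m_i + h_i·m_(i+1) = 6(Δ_i − Δ_(i-1)) read
  1·m_0 + 4·m_1 + 1·m_2 = 6(Δ_1 - Δ_0) = 132
Natural end conditions: m_0 = m_2 = 0.
Solving: m_0 = 0, m_1 = 33, m_2 = 0.
On [0, 1], with p_0(t) = a_0 + b_0·t + c_0·t² + d_0·t³: c_0 = m_0/2 = 0, d_0 = (m_1 - m_0)/(6h_0) = 11/2, b_0 = Δ_0 - h_0(2m_0 + m_1)/6 = -37/2.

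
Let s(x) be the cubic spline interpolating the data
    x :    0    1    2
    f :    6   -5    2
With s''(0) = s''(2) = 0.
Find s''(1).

27

Put σ_i = s'' at the i-th knot. Here h = (1, 1) and Δ = (-11, 7), so the interior equations h_(i-1)·σ_(i-1) + 2(h_(i-1)+h_i)·σ_i + h_i·σ_(i+1) = 6(Δ_i − Δ_(i-1)) read
  1·σ_0 + 4·σ_1 + 1·σ_2 = 6(Δ_1 - Δ_0) = 108
Natural end conditions: σ_0 = σ_2 = 0.
Solving the tridiagonal system: σ_0 = 0, σ_1 = 27, σ_2 = 0.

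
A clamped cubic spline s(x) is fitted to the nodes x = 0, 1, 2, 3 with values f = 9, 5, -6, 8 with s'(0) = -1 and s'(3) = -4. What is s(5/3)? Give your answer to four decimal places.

-5.0296

Let σ_i = s''(x_i). Step sizes h_i = 1, 1, 1; slopes of the chords Δ_i = (y_(i+1) - y_i)/h_i = -4, -11, 14.
  1·σ_0 + 4·σ_1 + 1·σ_2 = 6(Δ_1 - Δ_0) = -42
  1·σ_1 + 4·σ_2 + 1·σ_3 = 6(Δ_2 - Δ_1) = 150
Clamped end conditions give two more equations: 2h_0·σ_0 + h_0·σ_1 = 6(Δ_0 - s'(0)) = -18 and h_2·σ_2 + 2h_2·σ_3 = 6(s'(3) - Δ_2) = -108.
Solving the tridiagonal system: σ_0 = 26/5, σ_1 = -142/5, σ_2 = 332/5, σ_3 = -436/5.
On [1, 2], s(x) = 5 - 63/5·(x - 1) - 71/5·(x - 1)² + 79/5·(x - 1)³.
With (x - 1) = 2/3: s(5/3) = -679/135.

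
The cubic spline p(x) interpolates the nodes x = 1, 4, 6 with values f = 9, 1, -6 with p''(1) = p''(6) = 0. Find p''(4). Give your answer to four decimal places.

-0.5000

Put M_i = p'' at the i-th knot. Here h = (3, 2) and Δ = (-8/3, -7/2), so the interior equations h_(i-1)·M_(i-1) + 2(h_(i-1)+h_i)·M_i + h_i·M_(i+1) = 6(Δ_i − Δ_(i-1)) read
  3·M_0 + 10·M_1 + 2·M_2 = 6(Δ_1 - Δ_0) = -5
Natural end conditions: M_0 = M_2 = 0.
Hence M_0 = 0, M_1 = -1/2, M_2 = 0.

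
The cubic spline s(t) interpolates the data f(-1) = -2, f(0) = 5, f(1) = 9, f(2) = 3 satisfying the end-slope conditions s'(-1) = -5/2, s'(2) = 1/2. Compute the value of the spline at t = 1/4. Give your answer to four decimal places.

7.2094

Write m_i for s''(x_i). With h_i = 1, 1, 1 and divided differences Δ_i = 7, 4, -6, the continuity of s' gives the tridiagonal system
  1·m_0 + 4·m_1 + 1·m_2 = 6(Δ_1 - Δ_0) = -18
  1·m_1 + 4·m_2 + 1·m_3 = 6(Δ_2 - Δ_1) = -60
Clamped end conditions give two more equations: 2h_0·m_0 + h_0·m_1 = 6(Δ_0 - s'(-1)) = 57 and h_2·m_2 + 2h_2·m_3 = 6(s'(2) - Δ_2) = 39.
Solving the tridiagonal system: m_0 = 161/5, m_1 = -37/5, m_2 = -103/5, m_3 = 149/5.
On [0, 1], s(t) = 5 + 99/10·t - 37/10·t² - 11/5·t³.
With t = 1/4: s(1/4) = 2307/320.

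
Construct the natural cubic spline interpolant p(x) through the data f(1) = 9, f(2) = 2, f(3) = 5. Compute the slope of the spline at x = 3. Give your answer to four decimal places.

5.5000

Write m_i for p''(x_i). With h_i = 1, 1 and divided differences Δ_i = -7, 3, the continuity of p' gives the tridiagonal system
  1·m_0 + 4·m_1 + 1·m_2 = 6(Δ_1 - Δ_0) = 60
Natural end conditions: m_0 = m_2 = 0.
Solving the tridiagonal system: m_0 = 0, m_1 = 15, m_2 = 0.
On [2, 3], p'(x) = b_1 + 2c_1·(x - 2) + 3d_1·(x - 2)² with b_1 = Δ_1 - h_1(2m_1 + m_2)/6 = -2, c_1 = m_1/2 = 15/2, d_1 = (m_2 - m_1)/(6h_1) = -5/2. So p'(3) = 11/2.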